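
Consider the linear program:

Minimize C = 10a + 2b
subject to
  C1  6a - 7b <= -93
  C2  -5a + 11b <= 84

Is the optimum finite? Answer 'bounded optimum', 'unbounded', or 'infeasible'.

From the feasible point (-435/31, 39/31), moving in the direction (-7, -6) keeps every constraint satisfied while C decreases without bound.

unbounded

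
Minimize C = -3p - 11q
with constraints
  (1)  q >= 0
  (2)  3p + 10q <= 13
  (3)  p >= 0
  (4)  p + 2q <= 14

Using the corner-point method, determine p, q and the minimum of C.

p = 0, q = 13/10, minimum C = -143/10

Vertices and C = -3p - 11q:
  (13/3, 0) → C = -13
  (0, 0) → C = 0
  (0, 13/10) → C = -143/10

The binding constraints are 3p + 10q = 13 and p = 0.
Solving simultaneously gives p = 0, q = 13/10.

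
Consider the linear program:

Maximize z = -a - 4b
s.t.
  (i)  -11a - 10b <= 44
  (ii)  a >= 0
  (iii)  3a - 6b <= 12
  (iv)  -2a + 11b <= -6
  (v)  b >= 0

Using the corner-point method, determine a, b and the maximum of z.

Feasible corners and z = -a - 4b:
  (32/7, 2/7) → z = -40/7
  (4, 0) → z = -4
  (3, 0) → z = -3

a = 3, b = 0, maximum z = -3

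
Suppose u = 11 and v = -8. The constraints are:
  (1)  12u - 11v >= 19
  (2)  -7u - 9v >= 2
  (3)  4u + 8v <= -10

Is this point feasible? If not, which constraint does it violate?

Constraint (2): -7u - 9v = -5, which is not ≥ 2. All other constraints are satisfied.

not feasible — violates (2)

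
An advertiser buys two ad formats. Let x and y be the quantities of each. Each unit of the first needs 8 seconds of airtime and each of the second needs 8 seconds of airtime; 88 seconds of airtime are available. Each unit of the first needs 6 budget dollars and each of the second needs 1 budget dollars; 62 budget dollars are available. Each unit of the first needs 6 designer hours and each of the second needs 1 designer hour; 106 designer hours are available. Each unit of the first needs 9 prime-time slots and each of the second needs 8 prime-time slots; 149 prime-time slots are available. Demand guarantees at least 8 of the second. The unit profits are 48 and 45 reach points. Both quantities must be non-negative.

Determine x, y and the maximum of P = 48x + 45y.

x = 3, y = 8, maximum P = 504

The optimum lies where 8x + 8y = 88 and y = 8.
Solving simultaneously gives x = 3, y = 8.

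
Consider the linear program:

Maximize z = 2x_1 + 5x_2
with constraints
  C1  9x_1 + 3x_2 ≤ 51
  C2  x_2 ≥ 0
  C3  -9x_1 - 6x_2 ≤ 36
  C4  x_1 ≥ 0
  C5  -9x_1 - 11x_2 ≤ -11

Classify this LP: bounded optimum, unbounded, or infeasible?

bounded optimum

Corner points and z = 2x_1 + 5x_2:
  (17/3, 0) → z = 34/3
  (0, 17) → z = 85
  (11/9, 0) → z = 22/9
  (0, 1) → z = 5
The feasible region has finitely many vertices and no improving ray; the maximum is 85 at (0, 17).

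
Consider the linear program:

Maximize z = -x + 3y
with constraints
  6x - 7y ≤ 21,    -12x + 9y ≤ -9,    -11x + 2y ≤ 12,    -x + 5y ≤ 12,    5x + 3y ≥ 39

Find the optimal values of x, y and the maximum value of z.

Vertices and z = -x + 3y:
  (189/23, 93/23) → z = 90/23
  (336/53, 129/53) → z = 51/53
  (159/28, 99/28) → z = 69/14

The binding constraints are -x + 5y = 12 and 5x + 3y = 39.
Solving simultaneously gives x = 159/28, y = 99/28.

x = 159/28, y = 99/28, maximum z = 69/14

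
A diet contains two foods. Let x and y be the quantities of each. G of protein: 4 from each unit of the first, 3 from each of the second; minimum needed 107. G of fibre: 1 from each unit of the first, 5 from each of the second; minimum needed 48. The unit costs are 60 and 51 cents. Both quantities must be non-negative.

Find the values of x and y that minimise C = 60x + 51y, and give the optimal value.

Extreme points and C = 60x + 51y:
  (0, 107/3) → C = 1819
  (48, 0) → C = 2880
  (23, 5) → C = 1635
The feasible region is unbounded (it extends along (0, 1), (1, 0)), but C strictly increases along every unbounded feasible direction, so there is no improving ray and the minimum is attained at a vertex.

At the optimal vertex, 4x + 3y = 107 and x + 5y = 48.
Solving simultaneously gives x = 23, y = 5.

x = 23, y = 5, minimum C = 1635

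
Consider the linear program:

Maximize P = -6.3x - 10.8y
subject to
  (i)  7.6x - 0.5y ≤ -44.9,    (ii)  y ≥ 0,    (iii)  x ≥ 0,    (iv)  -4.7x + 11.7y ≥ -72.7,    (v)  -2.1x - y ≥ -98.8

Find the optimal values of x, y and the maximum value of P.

Feasible corners and P = -6.3x - 10.8y:
  (0, 449/5) → P = -24246/25
  (90/173, 84517/865) → P = -4578093/4325
  (0, 494/5) → P = -26676/25

x = 0, y = 89.8, maximum P = -969.84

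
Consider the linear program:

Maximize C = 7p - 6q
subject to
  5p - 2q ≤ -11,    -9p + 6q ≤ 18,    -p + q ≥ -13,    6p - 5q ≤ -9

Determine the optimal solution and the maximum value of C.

Feasible corners and C = 7p - 6q:
  (-5/2, -3/4) → C = -13
  (-37/13, -21/13) → C = -133/13
  (-4, -3) → C = -10

The binding constraints are -9p + 6q = 18 and 6p - 5q = -9.
Solving simultaneously gives p = -4, q = -3.

p = -4, q = -3, maximum C = -10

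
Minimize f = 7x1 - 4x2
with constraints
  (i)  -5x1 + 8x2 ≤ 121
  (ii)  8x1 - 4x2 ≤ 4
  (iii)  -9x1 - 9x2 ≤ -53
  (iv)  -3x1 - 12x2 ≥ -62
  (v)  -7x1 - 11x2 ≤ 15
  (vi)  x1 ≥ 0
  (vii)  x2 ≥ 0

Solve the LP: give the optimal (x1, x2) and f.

Extreme points and f = 7x1 - 4x2:
  (62/27, 97/27) → f = 46/27
  (74/27, 121/27) → f = 34/27
  (26/27, 133/27) → f = -350/27

The optimum lies where -9x1 - 9x2 = -53 and -3x1 - 12x2 = -62.
Solving simultaneously gives x1 = 26/27, x2 = 133/27.

x1 = 26/27, x2 = 133/27, minimum f = -350/27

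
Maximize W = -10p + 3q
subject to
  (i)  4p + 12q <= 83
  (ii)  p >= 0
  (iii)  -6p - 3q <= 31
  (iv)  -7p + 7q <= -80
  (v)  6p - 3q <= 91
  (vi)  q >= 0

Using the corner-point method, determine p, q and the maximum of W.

p = 80/7, q = 0, maximum W = -800/7

Vertices and W = -10p + 3q:
  (1541/112, 261/112) → W = -14627/112
  (447/28, 67/42) → W = -1084/7
  (80/7, 0) → W = -800/7
  (91/6, 0) → W = -455/3

The optimum lies where -7p + 7q = -80 and q = 0.
Solving simultaneously gives p = 80/7, q = 0.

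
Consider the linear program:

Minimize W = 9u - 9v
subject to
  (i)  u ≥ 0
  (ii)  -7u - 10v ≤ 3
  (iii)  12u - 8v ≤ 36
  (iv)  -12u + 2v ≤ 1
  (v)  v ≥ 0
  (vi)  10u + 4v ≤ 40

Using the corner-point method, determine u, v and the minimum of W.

Vertices and W = 9u - 9v:
  (0, 1/2) → W = -9/2
  (0, 0) → W = 0
  (3, 0) → W = 27
  (29/8, 15/16) → W = 387/16
  (19/17, 245/34) → W = -1863/34

The optimum lies where -12u + 2v = 1 and 10u + 4v = 40.
Solving simultaneously gives u = 19/17, v = 245/34.

u = 19/17, v = 245/34, minimum W = -1863/34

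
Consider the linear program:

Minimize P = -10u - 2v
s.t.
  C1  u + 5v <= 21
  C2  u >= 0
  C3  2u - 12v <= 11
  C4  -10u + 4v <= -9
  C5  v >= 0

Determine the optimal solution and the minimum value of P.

u = 307/22, v = 31/22, minimum P = -1566/11

Extreme points and P = -10u - 2v:
  (307/22, 31/22) → P = -1566/11
  (43/18, 67/18) → P = -94/3
  (11/2, 0) → P = -55
  (9/10, 0) → P = -9

At the optimal vertex, u + 5v = 21 and 2u - 12v = 11.
Solving simultaneously gives u = 307/22, v = 31/22.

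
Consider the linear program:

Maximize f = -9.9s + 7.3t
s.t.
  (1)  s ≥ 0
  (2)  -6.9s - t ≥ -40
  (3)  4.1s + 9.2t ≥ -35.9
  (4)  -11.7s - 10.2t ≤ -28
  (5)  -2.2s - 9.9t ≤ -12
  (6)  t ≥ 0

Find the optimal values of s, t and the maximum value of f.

Vertices and f = -9.9s + 7.3t:
  (0, 40) → f = 292
  (0, 140/51) → f = 1022/51
  (400/69, 0) → f = -1320/23
  (5160/3113, 7880/9339) → f = -95728/9339
  (60/11, 0) → f = -54

s = 0, t = 40, maximum f = 292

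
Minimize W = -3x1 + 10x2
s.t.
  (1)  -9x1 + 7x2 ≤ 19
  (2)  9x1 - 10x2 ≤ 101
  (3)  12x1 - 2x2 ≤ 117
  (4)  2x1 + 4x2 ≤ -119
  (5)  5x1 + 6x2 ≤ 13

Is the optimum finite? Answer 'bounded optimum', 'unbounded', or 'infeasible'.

bounded optimum

Vertices and W = -3x1 + 10x2:
  (-299/9, -40) → W = -901/3
  (-909/50, -1033/50) → W = -7603/50
  (-393/28, -1273/56) → W = -2593/14
The feasible region has finitely many vertices and no improving ray; the minimum is -901/3 at (-299/9, -40).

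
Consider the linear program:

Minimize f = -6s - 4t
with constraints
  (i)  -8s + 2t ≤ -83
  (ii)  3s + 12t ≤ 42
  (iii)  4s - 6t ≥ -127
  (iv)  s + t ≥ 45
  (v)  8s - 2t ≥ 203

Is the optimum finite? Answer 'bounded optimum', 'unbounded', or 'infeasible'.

unbounded

From the feasible point (166/3, -31/3), moving in the direction (12, -3) keeps every constraint satisfied while f decreases without bound.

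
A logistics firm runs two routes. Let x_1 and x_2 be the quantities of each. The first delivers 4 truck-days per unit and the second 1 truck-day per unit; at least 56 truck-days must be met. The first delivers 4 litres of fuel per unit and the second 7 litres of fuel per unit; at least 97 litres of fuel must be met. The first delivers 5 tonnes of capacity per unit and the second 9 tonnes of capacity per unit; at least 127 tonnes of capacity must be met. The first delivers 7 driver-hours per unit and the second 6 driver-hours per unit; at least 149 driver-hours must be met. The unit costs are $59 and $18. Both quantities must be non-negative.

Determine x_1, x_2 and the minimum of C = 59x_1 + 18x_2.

x_1 = 11, x_2 = 12, minimum C = 865

Corner points and C = 59x_1 + 18x_2:
  (0, 56) → C = 1008
  (127/5, 0) → C = 7493/5
  (11, 12) → C = 865
  (193/11, 48/11) → C = 12251/11
The feasible region is unbounded (it extends along (0, 1), (1, 0)), but C strictly increases along every unbounded feasible direction, so there is no improving ray and the minimum is attained at a vertex.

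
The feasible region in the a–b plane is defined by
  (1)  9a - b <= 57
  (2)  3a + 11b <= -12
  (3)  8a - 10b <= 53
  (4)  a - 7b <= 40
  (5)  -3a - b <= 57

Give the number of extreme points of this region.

4

Intersecting each pair of boundary lines and keeping only the points that satisfy every inequality leaves:
  (463/118, -255/118)
  (-41/2, 9/2)
  (-29/46, -267/46)
  (-359/22, -177/22)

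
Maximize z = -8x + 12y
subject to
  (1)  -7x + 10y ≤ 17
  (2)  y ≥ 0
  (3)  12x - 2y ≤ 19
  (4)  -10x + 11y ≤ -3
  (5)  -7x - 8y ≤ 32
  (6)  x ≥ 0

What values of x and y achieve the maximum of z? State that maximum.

x = 29/16, y = 11/8, maximum z = 2

Corner points and z = -8x + 12y:
  (19/12, 0) → z = -38/3
  (3/10, 0) → z = -12/5
  (29/16, 11/8) → z = 2

The binding constraints are 12x - 2y = 19 and -10x + 11y = -3.
Solving simultaneously gives x = 29/16, y = 11/8.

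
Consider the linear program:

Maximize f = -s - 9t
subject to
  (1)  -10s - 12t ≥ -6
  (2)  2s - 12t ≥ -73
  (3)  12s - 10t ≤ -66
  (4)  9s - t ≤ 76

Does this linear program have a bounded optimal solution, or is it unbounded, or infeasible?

From the feasible point (-67/12, 371/72), moving in the direction (-10, -12) keeps every constraint satisfied while f increases without bound.

unbounded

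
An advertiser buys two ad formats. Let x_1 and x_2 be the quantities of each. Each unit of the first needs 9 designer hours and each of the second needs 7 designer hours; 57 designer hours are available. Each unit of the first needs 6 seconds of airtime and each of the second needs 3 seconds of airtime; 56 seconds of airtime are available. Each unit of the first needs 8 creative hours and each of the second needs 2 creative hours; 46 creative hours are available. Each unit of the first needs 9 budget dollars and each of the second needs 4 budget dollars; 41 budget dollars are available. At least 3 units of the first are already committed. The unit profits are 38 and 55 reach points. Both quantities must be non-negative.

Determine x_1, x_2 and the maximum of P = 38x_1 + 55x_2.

x_1 = 3, x_2 = 7/2, maximum P = 613/2

At the optimal vertex, 9x_1 + 4x_2 = 41 and x_1 = 3.
Solving simultaneously gives x_1 = 3, x_2 = 7/2.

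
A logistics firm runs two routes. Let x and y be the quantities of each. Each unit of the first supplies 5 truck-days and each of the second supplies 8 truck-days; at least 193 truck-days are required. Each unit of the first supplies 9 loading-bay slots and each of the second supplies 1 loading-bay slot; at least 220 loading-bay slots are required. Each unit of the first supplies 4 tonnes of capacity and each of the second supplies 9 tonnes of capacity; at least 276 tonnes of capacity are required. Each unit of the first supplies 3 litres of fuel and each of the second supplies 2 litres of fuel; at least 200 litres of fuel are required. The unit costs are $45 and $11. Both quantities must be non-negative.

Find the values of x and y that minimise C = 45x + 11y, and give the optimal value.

x = 16, y = 76, minimum C = 1556

Corner points and C = 45x + 11y:
  (0, 220) → C = 2420
  (69, 0) → C = 3105
  (16, 76) → C = 1556
  (1248/19, 28/19) → C = 2972
The feasible region is unbounded (it extends along (0, 1), (1, 0)), but C strictly increases along every unbounded feasible direction, so there is no improving ray and the minimum is attained at a vertex.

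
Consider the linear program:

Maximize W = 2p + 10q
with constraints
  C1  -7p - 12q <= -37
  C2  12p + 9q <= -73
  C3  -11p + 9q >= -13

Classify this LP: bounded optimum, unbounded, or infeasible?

unbounded

From the feasible point (-403/27, 955/81), moving in the direction (-9, 12) keeps every constraint satisfied while W increases without bound.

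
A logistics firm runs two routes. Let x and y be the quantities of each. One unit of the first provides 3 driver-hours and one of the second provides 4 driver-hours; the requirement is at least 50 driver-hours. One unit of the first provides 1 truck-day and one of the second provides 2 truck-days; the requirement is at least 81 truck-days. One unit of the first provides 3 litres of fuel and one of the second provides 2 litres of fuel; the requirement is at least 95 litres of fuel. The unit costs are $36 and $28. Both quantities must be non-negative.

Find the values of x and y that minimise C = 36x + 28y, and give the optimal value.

Extreme points and C = 36x + 28y:
  (0, 95/2) → C = 1330
  (81, 0) → C = 2916
  (7, 37) → C = 1288
The feasible region is unbounded (it extends along (0, 1), (1, 0)), but C strictly increases along every unbounded feasible direction, so there is no improving ray and the minimum is attained at a vertex.

The binding constraints are x + 2y = 81 and 3x + 2y = 95.
Solving simultaneously gives x = 7, y = 37.

x = 7, y = 37, minimum C = 1288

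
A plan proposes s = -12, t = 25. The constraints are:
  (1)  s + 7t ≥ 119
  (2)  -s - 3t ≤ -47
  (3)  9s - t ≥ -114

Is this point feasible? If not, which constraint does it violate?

not feasible — violates (3)

Constraint (3): 9s - t = -133, which is not ≥ -114. All other constraints are satisfied.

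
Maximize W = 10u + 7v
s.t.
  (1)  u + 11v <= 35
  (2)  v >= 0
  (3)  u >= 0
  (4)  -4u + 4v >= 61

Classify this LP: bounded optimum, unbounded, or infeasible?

infeasible

The boundaries u + 11v = 35 and v = 0 meet at (35, 0), but that point violates -4u + 4v ≥ 61. Every candidate vertex is excluded by some other constraint, so the feasible region is empty.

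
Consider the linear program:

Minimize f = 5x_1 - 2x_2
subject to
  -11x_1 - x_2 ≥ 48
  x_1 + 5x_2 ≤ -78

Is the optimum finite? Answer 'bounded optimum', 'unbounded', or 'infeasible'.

unbounded

From the feasible point (-3, -15), moving in the direction (-5, 1) keeps every constraint satisfied while f decreases without bound.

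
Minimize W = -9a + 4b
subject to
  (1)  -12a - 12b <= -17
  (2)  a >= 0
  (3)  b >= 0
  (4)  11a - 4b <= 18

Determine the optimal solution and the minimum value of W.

Feasible corners and W = -9a + 4b:
  (0, 17/12) → W = 17/3
  (17/12, 0) → W = -51/4
  (18/11, 0) → W = -162/11
The feasible region is unbounded (it extends along (0, 1), (4, 11)), but W strictly increases along every unbounded feasible direction, so there is no improving ray and the minimum is attained at a vertex.

The binding constraints are b = 0 and 11a - 4b = 18.
Solving simultaneously gives a = 18/11, b = 0.

a = 18/11, b = 0, minimum W = -162/11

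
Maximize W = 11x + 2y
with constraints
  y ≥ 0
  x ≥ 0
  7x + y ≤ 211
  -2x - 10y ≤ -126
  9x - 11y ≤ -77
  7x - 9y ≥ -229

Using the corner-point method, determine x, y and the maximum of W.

Feasible corners and W = 11x + 2y:
  (0, 63/5) → W = 126/5
  (0, 229/9) → W = 458/9
  (1122/43, 1219/43) → W = 14780/43
  (167/7, 44) → W = 2453/7
  (11/2, 23/2) → W = 167/2

x = 167/7, y = 44, maximum W = 2453/7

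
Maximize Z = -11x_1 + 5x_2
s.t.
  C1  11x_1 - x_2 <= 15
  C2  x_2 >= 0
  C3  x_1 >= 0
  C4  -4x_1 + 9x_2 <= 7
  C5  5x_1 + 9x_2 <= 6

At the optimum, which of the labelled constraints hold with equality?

C3 and C5

Corner points and Z = -11x_1 + 5x_2:
  (0, 0) → Z = 0
  (6/5, 0) → Z = -66/5
  (0, 2/3) → Z = 10/3

The maximum is at (0, 2/3). Substituting into each constraint, equality holds for C3 and C5; the remaining constraints have slack.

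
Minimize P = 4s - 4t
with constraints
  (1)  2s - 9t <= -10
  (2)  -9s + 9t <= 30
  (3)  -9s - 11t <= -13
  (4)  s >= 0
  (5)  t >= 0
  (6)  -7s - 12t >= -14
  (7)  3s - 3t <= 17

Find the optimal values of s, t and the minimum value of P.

s = 2/31, t = 35/31, minimum P = -132/31

Corner points and P = 4s - 4t:
  (7/103, 116/103) → P = -436/103
  (2/29, 98/87) → P = -368/87
  (2/31, 35/31) → P = -132/31

At the optimal vertex, -9s - 11t = -13 and -7s - 12t = -14.
Solving simultaneously gives s = 2/31, t = 35/31.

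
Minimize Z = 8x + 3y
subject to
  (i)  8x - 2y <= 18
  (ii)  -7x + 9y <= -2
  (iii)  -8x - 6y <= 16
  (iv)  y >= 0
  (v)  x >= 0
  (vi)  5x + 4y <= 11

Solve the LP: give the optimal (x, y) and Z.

The optimum lies where -7x + 9y = -2 and y = 0.
Solving simultaneously gives x = 2/7, y = 0.

x = 2/7, y = 0, minimum Z = 16/7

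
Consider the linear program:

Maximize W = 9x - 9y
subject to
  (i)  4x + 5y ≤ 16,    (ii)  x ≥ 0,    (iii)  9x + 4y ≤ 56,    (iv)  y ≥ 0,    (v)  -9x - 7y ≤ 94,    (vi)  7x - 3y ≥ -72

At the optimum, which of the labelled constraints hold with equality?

Corner points and W = 9x - 9y:
  (0, 16/5) → W = -144/5
  (4, 0) → W = 36
  (0, 0) → W = 0

The maximum is at (4, 0). Substituting into each constraint, equality holds for (i) and (iv); the remaining constraints have slack.

(i) and (iv)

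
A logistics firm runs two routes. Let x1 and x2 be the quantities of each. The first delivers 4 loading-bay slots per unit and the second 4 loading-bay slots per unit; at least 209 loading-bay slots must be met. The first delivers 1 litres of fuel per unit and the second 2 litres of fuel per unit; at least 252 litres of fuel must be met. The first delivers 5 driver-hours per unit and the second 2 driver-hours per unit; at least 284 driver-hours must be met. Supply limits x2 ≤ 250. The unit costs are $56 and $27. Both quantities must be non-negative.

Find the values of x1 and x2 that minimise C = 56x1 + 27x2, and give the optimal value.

The feasible region is unbounded (it extends along (1, 0)), but C strictly increases along every unbounded feasible direction, so there is no improving ray and the minimum is attained at a vertex.

x1 = 8, x2 = 122, minimum C = 3742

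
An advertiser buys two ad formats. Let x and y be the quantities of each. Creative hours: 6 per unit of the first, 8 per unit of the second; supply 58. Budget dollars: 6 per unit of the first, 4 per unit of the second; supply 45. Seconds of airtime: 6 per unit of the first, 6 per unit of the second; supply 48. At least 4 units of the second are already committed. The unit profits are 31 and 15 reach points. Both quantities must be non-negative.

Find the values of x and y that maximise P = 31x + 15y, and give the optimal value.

Feasible corners and P = 31x + 15y:
  (0, 29/4) → P = 435/4
  (0, 4) → P = 60
  (3, 5) → P = 168
  (4, 4) → P = 184

At the optimal vertex, 6x + 6y = 48 and y = 4.
Solving simultaneously gives x = 4, y = 4.

x = 4, y = 4, maximum P = 184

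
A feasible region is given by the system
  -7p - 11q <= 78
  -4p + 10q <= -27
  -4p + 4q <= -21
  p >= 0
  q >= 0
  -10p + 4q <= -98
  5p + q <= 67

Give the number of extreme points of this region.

4

Pairwise boundary intersections that survive every other constraint:
  (218/21, 61/42)
  (697/54, 133/54)
  (49/5, 0)
  (67/5, 0)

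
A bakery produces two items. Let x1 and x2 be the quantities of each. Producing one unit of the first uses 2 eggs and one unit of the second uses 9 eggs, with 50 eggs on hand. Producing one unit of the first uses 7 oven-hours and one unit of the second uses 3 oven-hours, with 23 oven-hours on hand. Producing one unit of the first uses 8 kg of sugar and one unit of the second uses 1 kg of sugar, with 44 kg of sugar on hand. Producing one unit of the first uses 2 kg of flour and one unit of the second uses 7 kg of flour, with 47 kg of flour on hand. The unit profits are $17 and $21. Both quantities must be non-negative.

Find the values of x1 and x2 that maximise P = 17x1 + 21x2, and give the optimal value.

Feasible corners and P = 17x1 + 21x2:
  (0, 0) → P = 0
  (0, 50/9) → P = 350/3
  (23/7, 0) → P = 391/7
  (1, 16/3) → P = 129

The binding constraints are 2x1 + 9x2 = 50 and 7x1 + 3x2 = 23.
Solving simultaneously gives x1 = 1, x2 = 16/3.

x1 = 1, x2 = 16/3, maximum P = 129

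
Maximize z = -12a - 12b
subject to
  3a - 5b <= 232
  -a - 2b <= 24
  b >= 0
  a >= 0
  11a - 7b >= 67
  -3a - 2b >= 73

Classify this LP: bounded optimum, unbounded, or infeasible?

infeasible

The boundaries 3a - 5b = 232 and b = 0 meet at (232/3, 0), but that point violates -3a - 2b ≥ 73. Every candidate vertex is excluded by some other constraint, so the feasible region is empty.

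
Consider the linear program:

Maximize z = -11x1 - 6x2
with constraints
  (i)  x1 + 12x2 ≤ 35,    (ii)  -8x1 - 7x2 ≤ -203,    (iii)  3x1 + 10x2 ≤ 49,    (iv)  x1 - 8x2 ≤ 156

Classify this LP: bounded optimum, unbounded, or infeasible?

Corner points and z = -11x1 - 6x2:
  (1687/59, -217/59) → z = -17255/59
  (2716/71, -1045/71) → z = -23606/71
  (976/17, -419/34) → z = -9479/17
The feasible region has finitely many vertices and no improving ray; the maximum is -17255/59 at (1687/59, -217/59).

bounded optimum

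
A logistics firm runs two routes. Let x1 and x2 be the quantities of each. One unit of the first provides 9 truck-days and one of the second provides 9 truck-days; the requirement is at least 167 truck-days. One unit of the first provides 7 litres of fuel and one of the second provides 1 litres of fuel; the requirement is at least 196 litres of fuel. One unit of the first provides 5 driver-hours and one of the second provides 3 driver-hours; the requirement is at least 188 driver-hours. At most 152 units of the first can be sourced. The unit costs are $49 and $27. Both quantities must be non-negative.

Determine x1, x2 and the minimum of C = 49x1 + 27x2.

The feasible region is unbounded (it extends along (0, 1)), but C strictly increases along every unbounded feasible direction, so there is no improving ray and the minimum is attained at a vertex.

x1 = 25, x2 = 21, minimum C = 1792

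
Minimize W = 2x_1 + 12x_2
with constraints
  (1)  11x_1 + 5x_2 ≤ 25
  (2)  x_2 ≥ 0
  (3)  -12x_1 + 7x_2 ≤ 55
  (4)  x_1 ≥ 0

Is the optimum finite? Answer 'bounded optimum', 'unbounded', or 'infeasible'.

bounded optimum

Corner points and W = 2x_1 + 12x_2:
  (25/11, 0) → W = 50/11
  (0, 5) → W = 60
  (0, 0) → W = 0
The feasible region has finitely many vertices and no improving ray; the minimum is 0 at (0, 0).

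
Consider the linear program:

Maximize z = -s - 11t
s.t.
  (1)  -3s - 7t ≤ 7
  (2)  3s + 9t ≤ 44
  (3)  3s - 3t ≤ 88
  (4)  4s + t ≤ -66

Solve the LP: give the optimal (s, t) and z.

Feasible corners and z = -s - 11t:
  (-371/6, 51/2) → z = -656/3
  (-91/5, 34/5) → z = -283/5
  (-58/3, 34/3) → z = -316/3

The optimum lies where -3s - 7t = 7 and 4s + t = -66.
Solving simultaneously gives s = -91/5, t = 34/5.

s = -91/5, t = 34/5, maximum z = -283/5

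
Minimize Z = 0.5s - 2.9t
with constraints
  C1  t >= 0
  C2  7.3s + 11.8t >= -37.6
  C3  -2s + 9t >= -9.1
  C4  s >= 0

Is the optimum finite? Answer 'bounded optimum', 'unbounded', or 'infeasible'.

From the feasible point (4.55, 0), moving in the direction (0, 1) keeps every constraint satisfied while Z decreases without bound.

unbounded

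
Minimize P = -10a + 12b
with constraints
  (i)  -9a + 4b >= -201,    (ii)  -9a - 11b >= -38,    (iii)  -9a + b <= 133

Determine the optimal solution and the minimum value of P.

Extreme points and P = -10a + 12b:
  (2363/135, -163/15) → P = -41234/135
  (-733/27, -334/3) → P = -28742/27
  (-475/36, 57/4) → P = 5453/18

The binding constraints are -9a + 4b = -201 and -9a + b = 133.
Solving simultaneously gives a = -733/27, b = -334/3.

a = -733/27, b = -334/3, minimum P = -28742/27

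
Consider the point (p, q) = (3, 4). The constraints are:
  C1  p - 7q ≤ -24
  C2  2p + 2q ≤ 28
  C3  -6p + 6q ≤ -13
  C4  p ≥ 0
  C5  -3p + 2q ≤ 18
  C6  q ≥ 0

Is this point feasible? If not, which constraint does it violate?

Constraint C3: -6p + 6q = 6, which is not ≤ -13. All other constraints are satisfied.

not feasible — violates C3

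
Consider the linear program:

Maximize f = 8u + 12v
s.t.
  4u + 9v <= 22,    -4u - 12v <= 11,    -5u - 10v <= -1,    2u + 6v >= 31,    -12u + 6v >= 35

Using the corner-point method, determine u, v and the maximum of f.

u = -49/2, v = 40/3, maximum f = -36

Feasible corners and f = 8u + 12v:
  (-211/5, 106/5) → f = -416/5
  (-49/2, 40/3) → f = -36
  (-152/5, 153/10) → f = -298/5

The binding constraints are 4u + 9v = 22 and 2u + 6v = 31.
Solving simultaneously gives u = -49/2, v = 40/3.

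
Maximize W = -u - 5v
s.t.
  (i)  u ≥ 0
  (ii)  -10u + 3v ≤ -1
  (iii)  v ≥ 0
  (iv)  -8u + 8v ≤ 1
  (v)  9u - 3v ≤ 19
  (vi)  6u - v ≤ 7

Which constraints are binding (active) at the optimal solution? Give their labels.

(ii) and (iii)

Extreme points and W = -u - 5v:
  (1/10, 0) → W = -1/10
  (11/56, 9/28) → W = -101/56
  (7/6, 0) → W = -7/6
  (57/40, 31/20) → W = -367/40

The maximum is at (1/10, 0). Substituting into each constraint, equality holds for (ii) and (iii); the remaining constraints have slack.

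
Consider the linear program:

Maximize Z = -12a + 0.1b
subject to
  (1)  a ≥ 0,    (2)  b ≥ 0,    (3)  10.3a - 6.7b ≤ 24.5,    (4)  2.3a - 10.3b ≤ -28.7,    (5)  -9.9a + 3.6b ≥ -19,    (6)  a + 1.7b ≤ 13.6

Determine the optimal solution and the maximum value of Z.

a = 0, b = 8, maximum Z = 0.8

Corner points and Z = -12a + 0.1b:
  (0, 287/103) → Z = 287/1030
  (0, 8) → Z = 4/5
  (29902/9369, 32783/9369) → Z = -3555457/93690
  (8126/2043, 11564/2043) → Z = -481778/10215

At the optimal vertex, a = 0 and a + 1.7b = 13.6.
Solving simultaneously gives a = 0, b = 8.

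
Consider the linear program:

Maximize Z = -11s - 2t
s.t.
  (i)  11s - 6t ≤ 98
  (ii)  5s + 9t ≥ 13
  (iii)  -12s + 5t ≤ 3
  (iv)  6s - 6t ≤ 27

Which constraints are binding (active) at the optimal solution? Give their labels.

Corner points and Z = -11s - 2t:
  (71/5, 97/10) → Z = -878/5
  (2/7, 9/7) → Z = -40/7
  (107/28, -19/28) → Z = -1139/28
The feasible region is unbounded (it extends along (6, 11), (5, 12)), but Z strictly decreases along every unbounded feasible direction, so there is no improving ray and the maximum is attained at a vertex.

The maximum is at (2/7, 9/7). Substituting into each constraint, equality holds for (ii) and (iii); the remaining constraints have slack.

(ii) and (iii)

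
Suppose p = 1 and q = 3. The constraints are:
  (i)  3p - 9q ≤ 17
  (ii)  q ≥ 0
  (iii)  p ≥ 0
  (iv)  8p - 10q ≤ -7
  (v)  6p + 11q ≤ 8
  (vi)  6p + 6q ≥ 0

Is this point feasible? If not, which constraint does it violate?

Constraint (v): 6p + 11q = 39, which is not ≤ 8. All other constraints are satisfied.

not feasible — violates (v)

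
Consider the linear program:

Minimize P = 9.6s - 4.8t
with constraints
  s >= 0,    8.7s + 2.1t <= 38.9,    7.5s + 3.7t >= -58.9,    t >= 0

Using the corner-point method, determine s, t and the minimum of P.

s = 0, t = 389/21, minimum P = -3112/35

Extreme points and P = 9.6s - 4.8t:
  (0, 389/21) → P = -3112/35
  (0, 0) → P = 0
  (389/87, 0) → P = 6224/145

The binding constraints are s = 0 and 8.7s + 2.1t = 38.9.
Solving simultaneously gives s = 0, t = 389/21.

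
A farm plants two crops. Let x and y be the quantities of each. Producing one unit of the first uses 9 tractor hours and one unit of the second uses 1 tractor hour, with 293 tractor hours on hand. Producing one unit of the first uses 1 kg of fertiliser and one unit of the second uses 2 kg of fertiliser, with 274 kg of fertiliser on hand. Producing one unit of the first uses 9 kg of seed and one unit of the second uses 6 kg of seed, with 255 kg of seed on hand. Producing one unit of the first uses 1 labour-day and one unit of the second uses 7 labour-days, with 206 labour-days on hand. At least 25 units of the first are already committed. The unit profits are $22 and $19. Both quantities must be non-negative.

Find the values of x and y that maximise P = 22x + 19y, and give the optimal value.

Vertices and P = 22x + 19y:
  (85/3, 0) → P = 1870/3
  (25, 0) → P = 550
  (25, 5) → P = 645

x = 25, y = 5, maximum P = 645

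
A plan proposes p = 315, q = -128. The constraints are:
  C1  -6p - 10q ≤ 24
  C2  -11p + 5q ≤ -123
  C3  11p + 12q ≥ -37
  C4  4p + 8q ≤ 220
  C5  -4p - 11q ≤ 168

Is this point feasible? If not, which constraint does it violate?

not feasible — violates C4

Constraint C4: 4p + 8q = 236, which is not ≤ 220. All other constraints are satisfied.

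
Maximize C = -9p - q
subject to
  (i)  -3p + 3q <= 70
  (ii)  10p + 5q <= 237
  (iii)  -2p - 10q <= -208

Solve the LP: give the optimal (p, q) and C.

Corner points and C = -9p - q:
  (361/45, 1411/45) → C = -932/9
  (-19/9, 191/9) → C = -20/9
  (133/9, 803/45) → C = -6788/45

The binding constraints are -3p + 3q = 70 and -2p - 10q = -208.
Solving simultaneously gives p = -19/9, q = 191/9.

p = -19/9, q = 191/9, maximum C = -20/9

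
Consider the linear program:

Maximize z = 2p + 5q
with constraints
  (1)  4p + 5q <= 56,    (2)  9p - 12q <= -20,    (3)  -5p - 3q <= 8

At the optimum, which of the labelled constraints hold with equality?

Extreme points and z = 2p + 5q:
  (572/93, 584/93) → z = 4064/93
  (-16, 24) → z = 88
  (-52/29, 28/87) → z = -172/87

The maximum is at (-16, 24). Substituting into each constraint, equality holds for (1) and (3); the remaining constraints have slack.

(1) and (3)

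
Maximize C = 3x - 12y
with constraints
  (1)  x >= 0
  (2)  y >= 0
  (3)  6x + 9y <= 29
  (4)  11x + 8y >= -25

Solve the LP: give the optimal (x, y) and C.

x = 29/6, y = 0, maximum C = 29/2

Feasible corners and C = 3x - 12y:
  (0, 0) → C = 0
  (0, 29/9) → C = -116/3
  (29/6, 0) → C = 29/2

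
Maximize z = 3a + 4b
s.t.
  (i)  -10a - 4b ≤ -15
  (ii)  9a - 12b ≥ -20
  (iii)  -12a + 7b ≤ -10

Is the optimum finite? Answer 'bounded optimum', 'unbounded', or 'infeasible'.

From the feasible point (145/118, 40/59), moving in the direction (12, 9) keeps every constraint satisfied while z increases without bound.

unbounded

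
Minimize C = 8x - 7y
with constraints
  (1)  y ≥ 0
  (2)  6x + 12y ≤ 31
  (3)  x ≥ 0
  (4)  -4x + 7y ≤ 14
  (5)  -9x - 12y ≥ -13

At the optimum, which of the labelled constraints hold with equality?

(3) and (5)

Corner points and C = 8x - 7y:
  (0, 0) → C = 0
  (13/9, 0) → C = 104/9
  (0, 13/12) → C = -91/12

The minimum is at (0, 13/12). Substituting into each constraint, equality holds for (3) and (5); the remaining constraints have slack.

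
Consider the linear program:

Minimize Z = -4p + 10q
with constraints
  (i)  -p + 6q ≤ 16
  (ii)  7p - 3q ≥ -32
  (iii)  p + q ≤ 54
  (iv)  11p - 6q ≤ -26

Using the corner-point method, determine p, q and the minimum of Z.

p = -38/3, q = -170/9, minimum Z = -1244/9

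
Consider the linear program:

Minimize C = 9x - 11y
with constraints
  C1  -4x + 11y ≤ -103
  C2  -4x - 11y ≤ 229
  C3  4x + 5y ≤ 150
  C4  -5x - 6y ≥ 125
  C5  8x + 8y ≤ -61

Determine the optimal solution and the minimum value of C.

x = -63/4, y = -166/11, minimum C = 97/4

Vertices and C = 9x - 11y:
  (-63/4, -166/11) → C = 97/4
  (-757/79, -1015/79) → C = 4352/79
  (-1/31, -645/31) → C = 7086/31

At the optimal vertex, -4x + 11y = -103 and -4x - 11y = 229.
Solving simultaneously gives x = -63/4, y = -166/11.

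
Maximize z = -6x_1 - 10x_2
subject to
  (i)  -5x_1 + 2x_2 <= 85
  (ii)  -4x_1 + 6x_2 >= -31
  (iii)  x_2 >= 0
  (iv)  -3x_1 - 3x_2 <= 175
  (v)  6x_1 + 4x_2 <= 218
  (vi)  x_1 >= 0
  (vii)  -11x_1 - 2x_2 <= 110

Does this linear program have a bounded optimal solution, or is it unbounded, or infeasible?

Feasible corners and z = -6x_1 - 10x_2:
  (3, 50) → z = -518
  (0, 85/2) → z = -425
  (31/4, 0) → z = -93/2
  (358/13, 343/26) → z = -3863/13
  (0, 0) → z = 0
The feasible region has finitely many vertices and no improving ray; the maximum is 0 at (0, 0).

bounded optimum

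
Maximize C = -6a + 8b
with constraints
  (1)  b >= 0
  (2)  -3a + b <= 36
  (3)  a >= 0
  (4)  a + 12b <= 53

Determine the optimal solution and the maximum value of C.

a = 0, b = 53/12, maximum C = 106/3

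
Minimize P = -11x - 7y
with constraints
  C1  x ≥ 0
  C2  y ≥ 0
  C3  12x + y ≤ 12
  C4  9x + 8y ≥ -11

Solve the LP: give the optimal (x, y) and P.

x = 0, y = 12, minimum P = -84

Vertices and P = -11x - 7y:
  (0, 0) → P = 0
  (0, 12) → P = -84
  (1, 0) → P = -11

The optimum lies where x = 0 and 12x + y = 12.
Solving simultaneously gives x = 0, y = 12.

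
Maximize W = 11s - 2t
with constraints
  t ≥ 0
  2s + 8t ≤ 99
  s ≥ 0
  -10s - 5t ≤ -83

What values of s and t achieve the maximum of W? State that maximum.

Corner points and W = 11s - 2t:
  (99/2, 0) → W = 1089/2
  (83/10, 0) → W = 913/10
  (169/70, 412/35) → W = 211/70

s = 99/2, t = 0, maximum W = 1089/2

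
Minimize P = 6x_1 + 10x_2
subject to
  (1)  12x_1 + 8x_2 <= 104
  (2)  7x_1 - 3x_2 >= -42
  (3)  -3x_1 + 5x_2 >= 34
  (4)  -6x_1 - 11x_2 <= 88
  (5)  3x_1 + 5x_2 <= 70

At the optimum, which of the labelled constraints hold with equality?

Extreme points and P = 6x_1 + 10x_2:
  (-6/23, 308/23) → P = 3044/23
  (62/21, 60/7) → P = 724/7
  (-54/13, 56/13) → P = 236/13

The minimum is at (-54/13, 56/13). Substituting into each constraint, equality holds for (2) and (3); the remaining constraints have slack.

(2) and (3)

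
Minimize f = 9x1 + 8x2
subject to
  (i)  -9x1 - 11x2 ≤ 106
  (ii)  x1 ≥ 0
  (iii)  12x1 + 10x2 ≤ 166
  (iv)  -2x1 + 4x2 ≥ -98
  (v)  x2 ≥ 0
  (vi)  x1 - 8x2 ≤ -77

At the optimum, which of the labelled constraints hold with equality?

(ii) and (vi)

Extreme points and f = 9x1 + 8x2:
  (0, 83/5) → f = 664/5
  (0, 77/8) → f = 77
  (279/53, 545/53) → f = 6871/53

The minimum is at (0, 77/8). Substituting into each constraint, equality holds for (ii) and (vi); the remaining constraints have slack.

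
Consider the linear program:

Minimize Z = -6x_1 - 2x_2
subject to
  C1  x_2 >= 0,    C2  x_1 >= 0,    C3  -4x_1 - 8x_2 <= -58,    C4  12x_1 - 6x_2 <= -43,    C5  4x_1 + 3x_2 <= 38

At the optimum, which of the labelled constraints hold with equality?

C4 and C5

Corner points and Z = -6x_1 - 2x_2:
  (0, 29/4) → Z = -29/2
  (0, 38/3) → Z = -76/3
  (1/30, 217/30) → Z = -44/3
  (33/20, 157/15) → Z = -185/6

The minimum is at (33/20, 157/15). Substituting into each constraint, equality holds for C4 and C5; the remaining constraints have slack.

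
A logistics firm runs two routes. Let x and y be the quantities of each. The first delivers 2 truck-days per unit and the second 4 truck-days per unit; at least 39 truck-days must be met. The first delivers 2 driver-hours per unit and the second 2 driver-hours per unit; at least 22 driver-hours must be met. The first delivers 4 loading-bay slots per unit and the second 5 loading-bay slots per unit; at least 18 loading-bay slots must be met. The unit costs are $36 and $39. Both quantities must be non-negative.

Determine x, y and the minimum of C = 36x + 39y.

Extreme points and C = 36x + 39y:
  (0, 11) → C = 429
  (39/2, 0) → C = 702
  (5/2, 17/2) → C = 843/2
The feasible region is unbounded (it extends along (0, 1), (1, 0)), but C strictly increases along every unbounded feasible direction, so there is no improving ray and the minimum is attained at a vertex.

The optimum lies where 2x + 4y = 39 and 2x + 2y = 22.
Solving simultaneously gives x = 5/2, y = 17/2.

x = 5/2, y = 17/2, minimum C = 843/2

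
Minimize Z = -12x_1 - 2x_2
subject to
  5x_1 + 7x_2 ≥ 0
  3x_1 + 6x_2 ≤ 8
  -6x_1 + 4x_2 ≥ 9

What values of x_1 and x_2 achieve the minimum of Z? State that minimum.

x_1 = -11/24, x_2 = 25/16, minimum Z = 19/8

Vertices and Z = -12x_1 - 2x_2:
  (-56/9, 40/9) → Z = 592/9
  (-63/62, 45/62) → Z = 333/31
  (-11/24, 25/16) → Z = 19/8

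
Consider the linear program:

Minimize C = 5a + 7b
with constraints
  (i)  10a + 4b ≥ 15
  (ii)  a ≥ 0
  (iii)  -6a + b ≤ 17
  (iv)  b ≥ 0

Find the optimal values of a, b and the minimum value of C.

a = 3/2, b = 0, minimum C = 15/2

Feasible corners and C = 5a + 7b:
  (0, 15/4) → C = 105/4
  (3/2, 0) → C = 15/2
  (0, 17) → C = 119
The feasible region is unbounded (it extends along (1, 0), (1, 6)), but C strictly increases along every unbounded feasible direction, so there is no improving ray and the minimum is attained at a vertex.

The optimum lies where 10a + 4b = 15 and b = 0.
Solving simultaneously gives a = 3/2, b = 0.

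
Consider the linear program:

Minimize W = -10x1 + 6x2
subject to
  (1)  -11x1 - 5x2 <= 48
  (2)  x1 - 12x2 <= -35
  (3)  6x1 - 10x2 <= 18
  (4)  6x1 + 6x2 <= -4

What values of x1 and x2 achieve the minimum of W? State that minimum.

x1 = -43/13, x2 = 103/39, minimum W = 636/13

Vertices and W = -10x1 + 6x2:
  (-751/137, 337/137) → W = 9532/137
  (-67/9, 61/9) → W = 1036/9
  (-43/13, 103/39) → W = 636/13

The binding constraints are x1 - 12x2 = -35 and 6x1 + 6x2 = -4.
Solving simultaneously gives x1 = -43/13, x2 = 103/39.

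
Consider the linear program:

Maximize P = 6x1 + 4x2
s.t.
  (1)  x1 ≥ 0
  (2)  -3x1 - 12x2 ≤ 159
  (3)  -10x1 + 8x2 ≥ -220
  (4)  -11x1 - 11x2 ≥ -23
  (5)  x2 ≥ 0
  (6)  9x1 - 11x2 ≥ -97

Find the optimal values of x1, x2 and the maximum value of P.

x1 = 23/11, x2 = 0, maximum P = 138/11

Vertices and P = 6x1 + 4x2:
  (0, 23/11) → P = 92/11
  (0, 0) → P = 0
  (23/11, 0) → P = 138/11

The optimum lies where -11x1 - 11x2 = -23 and x2 = 0.
Solving simultaneously gives x1 = 23/11, x2 = 0.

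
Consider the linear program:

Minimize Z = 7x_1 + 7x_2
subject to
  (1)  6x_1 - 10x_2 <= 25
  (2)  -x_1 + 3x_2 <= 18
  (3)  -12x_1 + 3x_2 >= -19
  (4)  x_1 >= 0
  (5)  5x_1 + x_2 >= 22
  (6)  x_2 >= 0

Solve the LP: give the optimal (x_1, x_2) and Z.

x_1 = 85/27, x_2 = 169/27, minimum Z = 1778/27

Corner points and Z = 7x_1 + 7x_2:
  (37/11, 235/33) → Z = 2422/33
  (3, 7) → Z = 70
  (85/27, 169/27) → Z = 1778/27

The binding constraints are -12x_1 + 3x_2 = -19 and 5x_1 + x_2 = 22.
Solving simultaneously gives x_1 = 85/27, x_2 = 169/27.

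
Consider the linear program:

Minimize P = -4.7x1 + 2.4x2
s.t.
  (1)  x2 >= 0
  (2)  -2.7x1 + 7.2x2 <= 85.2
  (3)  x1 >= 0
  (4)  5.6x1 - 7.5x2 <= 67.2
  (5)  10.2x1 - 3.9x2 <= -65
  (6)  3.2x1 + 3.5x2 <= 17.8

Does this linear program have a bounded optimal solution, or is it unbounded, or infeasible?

infeasible

The boundaries x2 = 0 and -2.7x1 + 7.2x2 = 85.2 meet at (-284/9, 0), but that point violates x1 ≥ 0. Every candidate vertex is excluded by some other constraint, so the feasible region is empty.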